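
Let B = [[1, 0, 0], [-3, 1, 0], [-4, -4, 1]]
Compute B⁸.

[[1, 0, 0], [-24, 1, 0], [304, -32, 1]]

B = I + N where N = [[0, 0, 0], [-3, 0, 0], [-4, -4, 0]] is strictly lower-triangular, so N³ = 0.
(I + N)⁸ = I + 8·N + 28·N² = [[1, 0, 0], [-24, 1, 0], [304, -32, 1]].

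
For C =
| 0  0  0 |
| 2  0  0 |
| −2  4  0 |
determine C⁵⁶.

C is strictly triangular, hence nilpotent: C³ = 0, so C⁵⁶ = 0.

[[0, 0, 0], [0, 0, 0], [0, 0, 0]]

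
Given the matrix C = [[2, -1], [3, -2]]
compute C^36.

[[1, 0], [0, 1]]

C² = I (check: tr C = 0 and det C = -1), so C^36 = I since 36 is even.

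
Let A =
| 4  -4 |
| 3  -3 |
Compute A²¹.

A² = A (a projection; rank 1, trace 1), so A²¹ = A.

[[4, -4], [3, -3]]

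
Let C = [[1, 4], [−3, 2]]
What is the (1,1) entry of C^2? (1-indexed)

−11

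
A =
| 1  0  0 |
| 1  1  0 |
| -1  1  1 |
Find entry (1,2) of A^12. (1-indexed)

A = I + N where N = [[0, 0, 0], [1, 0, 0], [-1, 1, 0]] is strictly lower-triangular, so N^3 = 0.
(I + N)^12 = I + 12·N + 66·N^2 = [[1, 0, 0], [12, 1, 0], [54, 12, 1]].

0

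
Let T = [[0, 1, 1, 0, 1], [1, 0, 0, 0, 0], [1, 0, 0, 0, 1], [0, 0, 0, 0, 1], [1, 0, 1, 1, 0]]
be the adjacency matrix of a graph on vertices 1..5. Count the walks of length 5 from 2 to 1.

12

The number of length-5 walks from vertex 2 to vertex 1 is entry (2,1) of T⁵, where T is the adjacency matrix.
T² = [[3, 0, 1, 1, 1], [0, 1, 1, 0, 1], [1, 1, 2, 1, 1], [1, 0, 1, 1, 0], [1, 1, 1, 0, 3]]
T³ = [[2, 3, 4, 1, 5], [3, 0, 1, 1, 1], [4, 1, 2, 1, 4], [1, 1, 1, 0, 3], [5, 1, 4, 3, 2]]
T⁴ = [[12, 2, 7, 5, 7], [2, 3, 4, 1, 5], [7, 4, 8, 4, 7], [5, 1, 4, 3, 2], [7, 5, 7, 2, 12]]
T⁵ = [[16, 12, 19, 7, 24], [12, 2, 7, 5, 7], [19, 7, 14, 7, 19], [7, 5, 7, 2, 12], [24, 7, 19, 12, 16]]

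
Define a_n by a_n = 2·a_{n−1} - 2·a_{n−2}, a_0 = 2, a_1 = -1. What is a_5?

With companion matrix A = [[2, -2], [1, 0]], [a_n, a_{n−1}]ᵀ = A·[a_{n−1}, a_{n−2}]ᵀ, so [a_5, a_4]ᵀ = A⁴·[a_1, a_0]ᵀ.
A⁴ = [[-4, 0], [0, -4]], giving [a_5, a_4]ᵀ = [[4], [-8]].

4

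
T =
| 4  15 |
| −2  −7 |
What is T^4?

[[−74, −225], [30, 91]]

tr T = −3 and det T = 2, so the characteristic polynomial is λ² − (−3)λ + (2) with roots −2 and −1.
Eigenvectors give P = [[−5, 3], [2, −1]] with P⁻¹ = [[1, 3], [2, 5]], and T = P·diag(−2, −1)·P⁻¹.
Then T^4 = P·diag(16, 1)·P⁻¹ = [[−80, 3], [32, −1]] · [[1, 3], [2, 5]] = [[−74, −225], [30, 91]].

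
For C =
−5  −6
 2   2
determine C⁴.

tr C = −3 and det C = 2, so the characteristic polynomial is λ² − (−3)λ + (2) with roots −1 and −2.
Eigenvectors give P = [[−3, −2], [2, 1]] with P⁻¹ = [[1, 2], [−2, −3]], and C = P·diag(−1, −2)·P⁻¹.
Then C⁴ = P·diag(1, 16)·P⁻¹ = [[−3, −32], [2, 16]] · [[1, 2], [−2, −3]] = [[61, 90], [−30, −44]].

[[61, 90], [−30, −44]]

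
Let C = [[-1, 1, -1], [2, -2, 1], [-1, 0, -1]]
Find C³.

C² = [[4, -3, 3], [-7, 6, -5], [2, -1, 2]]
C³ = [[-13, 10, -10], [24, -19, 18], [-6, 4, -5]]

[[-13, 10, -10], [24, -19, 18], [-6, 4, -5]]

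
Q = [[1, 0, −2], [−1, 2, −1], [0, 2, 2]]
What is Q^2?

[[1, −4, −6], [−3, 2, −2], [−2, 8, 2]]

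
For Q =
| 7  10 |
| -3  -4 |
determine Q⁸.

tr Q = 3 and det Q = 2, so the characteristic polynomial is λ² − (3)λ + (2) with roots 2 and 1.
Eigenvectors give P = [[-2, -5], [1, 3]] with P⁻¹ = [[-3, -5], [1, 2]], and Q = P·diag(2, 1)·P⁻¹.
Then Q⁸ = P·diag(256, 1)·P⁻¹ = [[-512, -5], [256, 3]] · [[-3, -5], [1, 2]] = [[1531, 2550], [-765, -1274]].

[[1531, 2550], [-765, -1274]]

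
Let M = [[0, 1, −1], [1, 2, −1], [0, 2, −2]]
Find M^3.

M^2 = [[1, 0, 1], [2, 3, −1], [2, 0, 2]]
M^3 = [[0, 3, −3], [3, 6, −3], [0, 6, −6]]

[[0, 3, −3], [3, 6, −3], [0, 6, −6]]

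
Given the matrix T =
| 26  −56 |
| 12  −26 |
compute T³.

[[104, −224], [48, −104]]

tr T = 0 and det T = −4, so the characteristic polynomial is λ² − (0)λ + (−4) with roots 2 and −2.
Eigenvectors give P = [[7, 2], [3, 1]] with P⁻¹ = [[1, −2], [−3, 7]], and T = P·diag(2, −2)·P⁻¹.
Then T³ = P·diag(8, −8)·P⁻¹ = [[56, −16], [24, −8]] · [[1, −2], [−3, 7]] = [[104, −224], [48, −104]].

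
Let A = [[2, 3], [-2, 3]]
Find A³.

A² = [[-2, 15], [-10, 3]]
A³ = [[-34, 39], [-26, -21]]

[[-34, 39], [-26, -21]]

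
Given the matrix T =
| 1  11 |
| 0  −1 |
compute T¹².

T² = I (check: tr T = 0 and det T = −1), so T¹² = I since 12 is even.

[[1, 0], [0, 1]]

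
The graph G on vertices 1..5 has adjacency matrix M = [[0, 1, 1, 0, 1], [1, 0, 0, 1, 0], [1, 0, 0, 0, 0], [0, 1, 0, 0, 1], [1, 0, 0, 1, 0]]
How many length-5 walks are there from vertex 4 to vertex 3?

10

The number of length-5 walks from vertex 4 to vertex 3 is entry (4,3) of M⁵, where M is the adjacency matrix.
M² = [[3, 0, 0, 2, 0], [0, 2, 1, 0, 2], [0, 1, 1, 0, 1], [2, 0, 0, 2, 0], [0, 2, 1, 0, 2]]
M³ = [[0, 5, 3, 0, 5], [5, 0, 0, 4, 0], [3, 0, 0, 2, 0], [0, 4, 2, 0, 4], [5, 0, 0, 4, 0]]
M⁴ = [[13, 0, 0, 10, 0], [0, 9, 5, 0, 9], [0, 5, 3, 0, 5], [10, 0, 0, 8, 0], [0, 9, 5, 0, 9]]
M⁵ = [[0, 23, 13, 0, 23], [23, 0, 0, 18, 0], [13, 0, 0, 10, 0], [0, 18, 10, 0, 18], [23, 0, 0, 18, 0]]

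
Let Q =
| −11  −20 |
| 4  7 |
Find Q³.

tr Q = −4 and det Q = 3, so the characteristic polynomial is λ² − (−4)λ + (3) with roots −1 and −3.
Eigenvectors give P = [[−2, 5], [1, −2]] with P⁻¹ = [[2, 5], [1, 2]], and Q = P·diag(−1, −3)·P⁻¹.
Then Q³ = P·diag(−1, −27)·P⁻¹ = [[2, −135], [−1, 54]] · [[2, 5], [1, 2]] = [[−131, −260], [52, 103]].

[[−131, −260], [52, 103]]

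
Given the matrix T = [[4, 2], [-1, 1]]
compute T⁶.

tr T = 5 and det T = 6, so the characteristic polynomial is λ² − (5)λ + (6) with roots 3 and 2.
Eigenvectors give P = [[-2, 1], [1, -1]] with P⁻¹ = [[-1, -1], [-1, -2]], and T = P·diag(3, 2)·P⁻¹.
Then T⁶ = P·diag(729, 64)·P⁻¹ = [[-1458, 64], [729, -64]] · [[-1, -1], [-1, -2]] = [[1394, 1330], [-665, -601]].

[[1394, 1330], [-665, -601]]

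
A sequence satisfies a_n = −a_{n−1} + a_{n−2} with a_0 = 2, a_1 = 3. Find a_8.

With companion matrix C = [[−1, 1], [1, 0]], [a_n, a_{n−1}]ᵀ = C·[a_{n−1}, a_{n−2}]ᵀ, so [a_8, a_7]ᵀ = C^7·[a_1, a_0]ᵀ.
C^7 = [[−21, 13], [13, −8]], giving [a_8, a_7]ᵀ = [[−37], [23]].

−37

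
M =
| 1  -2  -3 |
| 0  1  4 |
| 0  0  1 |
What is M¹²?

M = I + N where N = [[0, -2, -3], [0, 0, 4], [0, 0, 0]] is strictly upper-triangular, so N³ = 0.
(I + N)¹² = I + 12·N + 66·N² = [[1, -24, -564], [0, 1, 48], [0, 0, 1]].

[[1, -24, -564], [0, 1, 48], [0, 0, 1]]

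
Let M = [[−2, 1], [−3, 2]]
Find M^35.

[[−2, 1], [−3, 2]]

M² = I (check: tr M = 0 and det M = −1), so M^35 = M since 35 is odd.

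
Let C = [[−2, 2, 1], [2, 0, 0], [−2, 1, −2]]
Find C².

[[6, −3, −4], [−4, 4, 2], [10, −6, 2]]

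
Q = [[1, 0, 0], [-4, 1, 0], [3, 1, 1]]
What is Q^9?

[[1, 0, 0], [-36, 1, 0], [-117, 9, 1]]

Q = I + N where N = [[0, 0, 0], [-4, 0, 0], [3, 1, 0]] is strictly lower-triangular, so N^3 = 0.
(I + N)^9 = I + 9·N + 36·N^2 = [[1, 0, 0], [-36, 1, 0], [-117, 9, 1]].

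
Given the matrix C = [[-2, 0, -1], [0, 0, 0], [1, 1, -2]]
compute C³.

[[-2, 4, -11], [0, 0, 0], [11, 3, -2]]

C² = [[3, -1, 4], [0, 0, 0], [-4, -2, 3]]
C³ = [[-2, 4, -11], [0, 0, 0], [11, 3, -2]]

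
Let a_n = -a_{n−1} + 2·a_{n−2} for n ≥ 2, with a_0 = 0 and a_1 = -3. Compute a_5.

-33

With companion matrix Q = [[-1, 2], [1, 0]], [a_n, a_{n−1}]ᵀ = Q·[a_{n−1}, a_{n−2}]ᵀ, so [a_5, a_4]ᵀ = Q^4·[a_1, a_0]ᵀ.
Q^4 = [[11, -10], [-5, 6]], giving [a_5, a_4]ᵀ = [[-33], [15]].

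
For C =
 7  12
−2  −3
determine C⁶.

tr C = 4 and det C = 3, so the characteristic polynomial is λ² − (4)λ + (3) with roots 3 and 1.
Eigenvectors give P = [[−3, 2], [1, −1]] with P⁻¹ = [[−1, −2], [−1, −3]], and C = P·diag(3, 1)·P⁻¹.
Then C⁶ = P·diag(729, 1)·P⁻¹ = [[−2187, 2], [729, −1]] · [[−1, −2], [−1, −3]] = [[2185, 4368], [−728, −1455]].

[[2185, 4368], [−728, −1455]]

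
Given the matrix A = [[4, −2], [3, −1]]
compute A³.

[[22, −14], [21, −13]]

tr A = 3 and det A = 2, so the characteristic polynomial is λ² − (3)λ + (2) with roots 2 and 1.
Eigenvectors give P = [[1, −2], [1, −3]] with P⁻¹ = [[3, −2], [1, −1]], and A = P·diag(2, 1)·P⁻¹.
Then A³ = P·diag(8, 1)·P⁻¹ = [[8, −2], [8, −3]] · [[3, −2], [1, −1]] = [[22, −14], [21, −13]].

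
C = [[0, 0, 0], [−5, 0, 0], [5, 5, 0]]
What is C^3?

C is strictly triangular, hence nilpotent: C^3 = 0, so C^3 = 0.

[[0, 0, 0], [0, 0, 0], [0, 0, 0]]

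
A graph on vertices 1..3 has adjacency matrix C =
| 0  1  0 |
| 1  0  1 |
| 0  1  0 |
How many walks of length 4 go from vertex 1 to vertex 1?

2

The number of length-4 walks from vertex 1 to vertex 1 is entry (1,1) of C⁴, where C is the adjacency matrix.
C² = [[1, 0, 1], [0, 2, 0], [1, 0, 1]]
C³ = [[0, 2, 0], [2, 0, 2], [0, 2, 0]]
C⁴ = [[2, 0, 2], [0, 4, 0], [2, 0, 2]]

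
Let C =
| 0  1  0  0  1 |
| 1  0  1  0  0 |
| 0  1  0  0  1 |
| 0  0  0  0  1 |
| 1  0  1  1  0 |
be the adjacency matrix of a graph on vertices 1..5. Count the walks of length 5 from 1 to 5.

The number of length-5 walks from vertex 1 to vertex 5 is entry (1,5) of C⁵, where C is the adjacency matrix.
C² = [[2, 0, 2, 1, 0], [0, 2, 0, 0, 2], [2, 0, 2, 1, 0], [1, 0, 1, 1, 0], [0, 2, 0, 0, 3]]
C³ = [[0, 4, 0, 0, 5], [4, 0, 4, 2, 0], [0, 4, 0, 0, 5], [0, 2, 0, 0, 3], [5, 0, 5, 3, 0]]
C⁴ = [[9, 0, 9, 5, 0], [0, 8, 0, 0, 10], [9, 0, 9, 5, 0], [5, 0, 5, 3, 0], [0, 10, 0, 0, 13]]
C⁵ = [[0, 18, 0, 0, 23], [18, 0, 18, 10, 0], [0, 18, 0, 0, 23], [0, 10, 0, 0, 13], [23, 0, 23, 13, 0]]

23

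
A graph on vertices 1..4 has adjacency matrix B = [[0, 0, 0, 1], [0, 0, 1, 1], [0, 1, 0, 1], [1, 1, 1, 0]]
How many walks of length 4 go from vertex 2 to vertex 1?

The number of length-4 walks from vertex 2 to vertex 1 is entry (2,1) of B⁴, where B is the adjacency matrix.
B² = [[1, 1, 1, 0], [1, 2, 1, 1], [1, 1, 2, 1], [0, 1, 1, 3]]
B³ = [[0, 1, 1, 3], [1, 2, 3, 4], [1, 3, 2, 4], [3, 4, 4, 2]]
B⁴ = [[3, 4, 4, 2], [4, 7, 6, 6], [4, 6, 7, 6], [2, 6, 6, 11]]

4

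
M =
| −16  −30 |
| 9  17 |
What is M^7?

[[−646, −1290], [387, 773]]

tr M = 1 and det M = −2, so the characteristic polynomial is λ² − (1)λ + (−2) with roots −1 and 2.
Eigenvectors give P = [[−2, −5], [1, 3]] with P⁻¹ = [[−3, −5], [1, 2]], and M = P·diag(−1, 2)·P⁻¹.
Then M^7 = P·diag(−1, 128)·P⁻¹ = [[2, −640], [−1, 384]] · [[−3, −5], [1, 2]] = [[−646, −1290], [387, 773]].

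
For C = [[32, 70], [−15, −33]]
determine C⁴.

[[−374, −910], [195, 471]]

tr C = −1 and det C = −6, so the characteristic polynomial is λ² − (−1)λ + (−6) with roots 2 and −3.
Eigenvectors give P = [[7, −2], [−3, 1]] with P⁻¹ = [[1, 2], [3, 7]], and C = P·diag(2, −3)·P⁻¹.
Then C⁴ = P·diag(16, 81)·P⁻¹ = [[112, −162], [−48, 81]] · [[1, 2], [3, 7]] = [[−374, −910], [195, 471]].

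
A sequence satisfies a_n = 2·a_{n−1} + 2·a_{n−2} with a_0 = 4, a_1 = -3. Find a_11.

With companion matrix A = [[2, 2], [1, 0]], [a_n, a_{n−1}]ᵀ = A·[a_{n−1}, a_{n−2}]ᵀ, so [a_11, a_10]ᵀ = A¹⁰·[a_1, a_0]ᵀ.
A¹⁰ = [[18272, 13376], [6688, 4896]], giving [a_11, a_10]ᵀ = [[-1312], [-480]].

-1312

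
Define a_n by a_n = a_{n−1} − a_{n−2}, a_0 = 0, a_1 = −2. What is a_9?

With companion matrix B = [[1, −1], [1, 0]], [a_n, a_{n−1}]ᵀ = B·[a_{n−1}, a_{n−2}]ᵀ, so [a_9, a_8]ᵀ = B⁸·[a_1, a_0]ᵀ.
B⁸ = [[0, −1], [1, −1]], giving [a_9, a_8]ᵀ = [[0], [−2]].

0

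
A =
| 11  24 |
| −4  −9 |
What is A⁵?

[[731, 1464], [−244, −489]]

tr A = 2 and det A = −3, so the characteristic polynomial is λ² − (2)λ + (−3) with roots 3 and −1.
Eigenvectors give P = [[−3, −2], [1, 1]] with P⁻¹ = [[−1, −2], [1, 3]], and A = P·diag(3, −1)·P⁻¹.
Then A⁵ = P·diag(243, −1)·P⁻¹ = [[−729, 2], [243, −1]] · [[−1, −2], [1, 3]] = [[731, 1464], [−244, −489]].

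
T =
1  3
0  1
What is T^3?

[[1, 9], [0, 1]]

T = I + N where N = [[0, 3], [0, 0]] is strictly upper-triangular, so N^2 = 0.
(I + N)^3 = I + 3·N = [[1, 9], [0, 1]].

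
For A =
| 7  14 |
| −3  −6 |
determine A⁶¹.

A² = A (a projection; rank 1, trace 1), so A⁶¹ = A.

[[7, 14], [−3, −6]]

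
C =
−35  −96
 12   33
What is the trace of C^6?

730

tr C = −2 and det C = −3, so the characteristic polynomial is λ² − (−2)λ + (−3) with roots 1 and −3.
Eigenvectors give P = [[−8, −3], [3, 1]] with P⁻¹ = [[1, 3], [−3, −8]], and C = P·diag(1, −3)·P⁻¹.
Then C^6 = P·diag(1, 729)·P⁻¹ = [[−8, −2187], [3, 729]] · [[1, 3], [−3, −8]] = [[6553, 17472], [−2184, −5823]].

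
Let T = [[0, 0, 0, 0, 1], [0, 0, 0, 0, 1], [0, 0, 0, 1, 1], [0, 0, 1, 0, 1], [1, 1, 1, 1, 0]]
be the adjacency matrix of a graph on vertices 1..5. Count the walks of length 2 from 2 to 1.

The number of length-2 walks from vertex 2 to vertex 1 is entry (2,1) of T², where T is the adjacency matrix.
T² = [[1, 1, 1, 1, 0], [1, 1, 1, 1, 0], [1, 1, 2, 1, 1], [1, 1, 1, 2, 1], [0, 0, 1, 1, 4]]

1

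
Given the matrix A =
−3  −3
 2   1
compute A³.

A² = [[3, 6], [−4, −5]]
A³ = [[3, −3], [2, 7]]

[[3, −3], [2, 7]]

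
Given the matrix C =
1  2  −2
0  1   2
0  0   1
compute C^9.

C = I + N where N = [[0, 2, −2], [0, 0, 2], [0, 0, 0]] is strictly upper-triangular, so N^3 = 0.
(I + N)^9 = I + 9·N + 36·N^2 = [[1, 18, 126], [0, 1, 18], [0, 0, 1]].

[[1, 18, 126], [0, 1, 18], [0, 0, 1]]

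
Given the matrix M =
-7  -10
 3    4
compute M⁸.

[[1531, 2550], [-765, -1274]]

tr M = -3 and det M = 2, so the characteristic polynomial is λ² − (-3)λ + (2) with roots -2 and -1.
Eigenvectors give P = [[-2, -5], [1, 3]] with P⁻¹ = [[-3, -5], [1, 2]], and M = P·diag(-2, -1)·P⁻¹.
Then M⁸ = P·diag(256, 1)·P⁻¹ = [[-512, -5], [256, 3]] · [[-3, -5], [1, 2]] = [[1531, 2550], [-765, -1274]].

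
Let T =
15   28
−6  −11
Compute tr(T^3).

tr T = 4 and det T = 3, so the characteristic polynomial is λ² − (4)λ + (3) with roots 1 and 3.
Eigenvectors give P = [[−2, −7], [1, 3]] with P⁻¹ = [[3, 7], [−1, −2]], and T = P·diag(1, 3)·P⁻¹.
Then T^3 = P·diag(1, 27)·P⁻¹ = [[−2, −189], [1, 81]] · [[3, 7], [−1, −2]] = [[183, 364], [−78, −155]].

28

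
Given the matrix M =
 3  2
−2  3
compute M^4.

M^2 = [[5, 12], [−12, 5]]
M^3 = [[−9, 46], [−46, −9]]
M^4 = [[−119, 120], [−120, −119]]

[[−119, 120], [−120, −119]]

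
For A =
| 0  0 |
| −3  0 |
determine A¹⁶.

A is strictly triangular, hence nilpotent: A² = 0, so A¹⁶ = 0.

[[0, 0], [0, 0]]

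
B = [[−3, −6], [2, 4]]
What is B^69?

[[−3, −6], [2, 4]]

B² = B (a projection; rank 1, trace 1), so B^69 = B.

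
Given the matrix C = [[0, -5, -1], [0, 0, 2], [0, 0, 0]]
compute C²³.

[[0, 0, 0], [0, 0, 0], [0, 0, 0]]

C is strictly triangular, hence nilpotent: C³ = 0, so C²³ = 0.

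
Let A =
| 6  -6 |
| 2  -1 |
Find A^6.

tr A = 5 and det A = 6, so the characteristic polynomial is λ² − (5)λ + (6) with roots 2 and 3.
Eigenvectors give P = [[-3, 2], [-2, 1]] with P⁻¹ = [[1, -2], [2, -3]], and A = P·diag(2, 3)·P⁻¹.
Then A^6 = P·diag(64, 729)·P⁻¹ = [[-192, 1458], [-128, 729]] · [[1, -2], [2, -3]] = [[2724, -3990], [1330, -1931]].

[[2724, -3990], [1330, -1931]]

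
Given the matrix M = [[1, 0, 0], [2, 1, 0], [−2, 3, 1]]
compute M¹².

[[1, 0, 0], [24, 1, 0], [372, 36, 1]]

M = I + N where N = [[0, 0, 0], [2, 0, 0], [−2, 3, 0]] is strictly lower-triangular, so N³ = 0.
(I + N)¹² = I + 12·N + 66·N² = [[1, 0, 0], [24, 1, 0], [372, 36, 1]].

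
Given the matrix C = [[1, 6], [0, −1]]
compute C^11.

[[1, 6], [0, −1]]

C² = I (check: tr C = 0 and det C = −1), so C^11 = C since 11 is odd.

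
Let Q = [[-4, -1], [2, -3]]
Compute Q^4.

[[98, 147], [-294, -49]]

Q^2 = [[14, 7], [-14, 7]]
Q^3 = [[-42, -35], [70, -7]]
Q^4 = [[98, 147], [-294, -49]]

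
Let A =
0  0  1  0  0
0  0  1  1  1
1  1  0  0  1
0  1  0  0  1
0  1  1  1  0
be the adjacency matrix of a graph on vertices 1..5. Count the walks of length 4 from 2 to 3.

The number of length-4 walks from vertex 2 to vertex 3 is entry (2,3) of A^4, where A is the adjacency matrix.
A^2 = [[1, 1, 0, 0, 1], [1, 3, 1, 1, 2], [0, 1, 3, 2, 1], [0, 1, 2, 2, 1], [1, 2, 1, 1, 3]]
A^3 = [[0, 1, 3, 2, 1], [1, 4, 6, 5, 5], [3, 6, 2, 2, 6], [2, 5, 2, 2, 5], [1, 5, 6, 5, 4]]
A^4 = [[3, 6, 2, 2, 6], [6, 16, 10, 9, 15], [2, 10, 15, 12, 10], [2, 9, 12, 10, 9], [6, 15, 10, 9, 16]]

10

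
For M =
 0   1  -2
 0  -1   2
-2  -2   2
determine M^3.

M^2 = [[4, 3, -2], [-4, -3, 2], [-4, -4, 4]]
M^3 = [[4, 5, -6], [-4, -5, 6], [-8, -8, 8]]

[[4, 5, -6], [-4, -5, 6], [-8, -8, 8]]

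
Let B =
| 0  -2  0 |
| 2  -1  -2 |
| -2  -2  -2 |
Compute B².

[[-4, 2, 4], [2, 1, 6], [0, 10, 8]]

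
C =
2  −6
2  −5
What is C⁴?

tr C = −3 and det C = 2, so the characteristic polynomial is λ² − (−3)λ + (2) with roots −1 and −2.
Eigenvectors give P = [[2, −3], [1, −2]] with P⁻¹ = [[2, −3], [1, −2]], and C = P·diag(−1, −2)·P⁻¹.
Then C⁴ = P·diag(1, 16)·P⁻¹ = [[2, −48], [1, −32]] · [[2, −3], [1, −2]] = [[−44, 90], [−30, 61]].

[[−44, 90], [−30, 61]]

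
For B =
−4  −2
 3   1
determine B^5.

[[−94, −62], [93, 61]]

tr B = −3 and det B = 2, so the characteristic polynomial is λ² − (−3)λ + (2) with roots −1 and −2.
Eigenvectors give P = [[−2, −1], [3, 1]] with P⁻¹ = [[1, 1], [−3, −2]], and B = P·diag(−1, −2)·P⁻¹.
Then B^5 = P·diag(−1, −32)·P⁻¹ = [[2, 32], [−3, −32]] · [[1, 1], [−3, −2]] = [[−94, −62], [93, 61]].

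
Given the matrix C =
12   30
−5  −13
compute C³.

[[78, 210], [−35, −97]]

tr C = −1 and det C = −6, so the characteristic polynomial is λ² − (−1)λ + (−6) with roots 2 and −3.
Eigenvectors give P = [[−3, 2], [1, −1]] with P⁻¹ = [[−1, −2], [−1, −3]], and C = P·diag(2, −3)·P⁻¹.
Then C³ = P·diag(8, −27)·P⁻¹ = [[−24, −54], [8, 27]] · [[−1, −2], [−1, −3]] = [[78, 210], [−35, −97]].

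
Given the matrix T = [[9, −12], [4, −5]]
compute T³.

[[105, −156], [52, −77]]

tr T = 4 and det T = 3, so the characteristic polynomial is λ² − (4)λ + (3) with roots 3 and 1.
Eigenvectors give P = [[2, −3], [1, −2]] with P⁻¹ = [[2, −3], [1, −2]], and T = P·diag(3, 1)·P⁻¹.
Then T³ = P·diag(27, 1)·P⁻¹ = [[54, −3], [27, −2]] · [[2, −3], [1, −2]] = [[105, −156], [52, −77]].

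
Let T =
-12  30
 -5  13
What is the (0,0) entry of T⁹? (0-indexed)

-40902

tr T = 1 and det T = -6, so the characteristic polynomial is λ² − (1)λ + (-6) with roots -2 and 3.
Eigenvectors give P = [[3, 2], [1, 1]] with P⁻¹ = [[1, -2], [-1, 3]], and T = P·diag(-2, 3)·P⁻¹.
Then T⁹ = P·diag(-512, 19683)·P⁻¹ = [[-1536, 39366], [-512, 19683]] · [[1, -2], [-1, 3]] = [[-40902, 121170], [-20195, 60073]].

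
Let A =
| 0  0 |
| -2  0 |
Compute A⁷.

A is strictly triangular, hence nilpotent: A² = 0, so A⁷ = 0.

[[0, 0], [0, 0]]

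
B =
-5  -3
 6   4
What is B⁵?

tr B = -1 and det B = -2, so the characteristic polynomial is λ² − (-1)λ + (-2) with roots -2 and 1.
Eigenvectors give P = [[-1, -1], [1, 2]] with P⁻¹ = [[-2, -1], [1, 1]], and B = P·diag(-2, 1)·P⁻¹.
Then B⁵ = P·diag(-32, 1)·P⁻¹ = [[32, -1], [-32, 2]] · [[-2, -1], [1, 1]] = [[-65, -33], [66, 34]].

[[-65, -33], [66, 34]]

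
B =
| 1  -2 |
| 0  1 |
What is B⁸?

B = I + N where N = [[0, -2], [0, 0]] is strictly upper-triangular, so N² = 0.
(I + N)⁸ = I + 8·N = [[1, -16], [0, 1]].

[[1, -16], [0, 1]]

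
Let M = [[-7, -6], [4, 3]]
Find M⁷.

tr M = -4 and det M = 3, so the characteristic polynomial is λ² − (-4)λ + (3) with roots -1 and -3.
Eigenvectors give P = [[-1, 3], [1, -2]] with P⁻¹ = [[2, 3], [1, 1]], and M = P·diag(-1, -3)·P⁻¹.
Then M⁷ = P·diag(-1, -2187)·P⁻¹ = [[1, -6561], [-1, 4374]] · [[2, 3], [1, 1]] = [[-6559, -6558], [4372, 4371]].

[[-6559, -6558], [4372, 4371]]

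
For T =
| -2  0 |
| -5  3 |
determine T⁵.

[[-32, 0], [-275, 243]]

tr T = 1 and det T = -6, so the characteristic polynomial is λ² − (1)λ + (-6) with roots -2 and 3.
Eigenvectors give P = [[1, 0], [1, -1]] with P⁻¹ = [[1, 0], [1, -1]], and T = P·diag(-2, 3)·P⁻¹.
Then T⁵ = P·diag(-32, 243)·P⁻¹ = [[-32, 0], [-32, -243]] · [[1, 0], [1, -1]] = [[-32, 0], [-275, 243]].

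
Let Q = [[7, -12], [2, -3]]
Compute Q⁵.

tr Q = 4 and det Q = 3, so the characteristic polynomial is λ² − (4)λ + (3) with roots 3 and 1.
Eigenvectors give P = [[-3, 2], [-1, 1]] with P⁻¹ = [[-1, 2], [-1, 3]], and Q = P·diag(3, 1)·P⁻¹.
Then Q⁵ = P·diag(243, 1)·P⁻¹ = [[-729, 2], [-243, 1]] · [[-1, 2], [-1, 3]] = [[727, -1452], [242, -483]].

[[727, -1452], [242, -483]]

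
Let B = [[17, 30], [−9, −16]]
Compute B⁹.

[[3077, 5130], [−1539, −2566]]

tr B = 1 and det B = −2, so the characteristic polynomial is λ² − (1)λ + (−2) with roots 2 and −1.
Eigenvectors give P = [[−2, −5], [1, 3]] with P⁻¹ = [[−3, −5], [1, 2]], and B = P·diag(2, −1)·P⁻¹.
Then B⁹ = P·diag(512, −1)·P⁻¹ = [[−1024, 5], [512, −3]] · [[−3, −5], [1, 2]] = [[3077, 5130], [−1539, −2566]].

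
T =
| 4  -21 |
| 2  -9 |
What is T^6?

[[-3926, 13965], [-1330, 4719]]

tr T = -5 and det T = 6, so the characteristic polynomial is λ² − (-5)λ + (6) with roots -3 and -2.
Eigenvectors give P = [[-3, 7], [-1, 2]] with P⁻¹ = [[2, -7], [1, -3]], and T = P·diag(-3, -2)·P⁻¹.
Then T^6 = P·diag(729, 64)·P⁻¹ = [[-2187, 448], [-729, 128]] · [[2, -7], [1, -3]] = [[-3926, 13965], [-1330, 4719]].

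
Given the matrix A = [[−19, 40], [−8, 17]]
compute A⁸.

tr A = −2 and det A = −3, so the characteristic polynomial is λ² − (−2)λ + (−3) with roots −3 and 1.
Eigenvectors give P = [[5, 2], [2, 1]] with P⁻¹ = [[1, −2], [−2, 5]], and A = P·diag(−3, 1)·P⁻¹.
Then A⁸ = P·diag(6561, 1)·P⁻¹ = [[32805, 2], [13122, 1]] · [[1, −2], [−2, 5]] = [[32801, −65600], [13120, −26239]].

[[32801, −65600], [13120, −26239]]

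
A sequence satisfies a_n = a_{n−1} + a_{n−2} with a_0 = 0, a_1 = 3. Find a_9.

With companion matrix T = [[1, 1], [1, 0]], [a_n, a_{n−1}]ᵀ = T·[a_{n−1}, a_{n−2}]ᵀ, so [a_9, a_8]ᵀ = T⁸·[a_1, a_0]ᵀ.
T⁸ = [[34, 21], [21, 13]], giving [a_9, a_8]ᵀ = [[102], [63]].

102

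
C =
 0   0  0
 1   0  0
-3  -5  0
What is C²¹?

C is strictly triangular, hence nilpotent: C³ = 0, so C²¹ = 0.

[[0, 0, 0], [0, 0, 0], [0, 0, 0]]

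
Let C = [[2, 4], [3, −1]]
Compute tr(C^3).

C^2 = [[16, 4], [3, 13]]
C^3 = [[44, 60], [45, −1]]

43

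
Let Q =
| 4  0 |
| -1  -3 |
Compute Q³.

[[64, 0], [-13, -27]]

Q² = [[16, 0], [-1, 9]]
Q³ = [[64, 0], [-13, -27]]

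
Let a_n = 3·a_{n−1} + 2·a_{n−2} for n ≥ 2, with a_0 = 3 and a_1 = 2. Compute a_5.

512

With companion matrix T = [[3, 2], [1, 0]], [a_n, a_{n−1}]ᵀ = T·[a_{n−1}, a_{n−2}]ᵀ, so [a_5, a_4]ᵀ = T⁴·[a_1, a_0]ᵀ.
T⁴ = [[139, 78], [39, 22]], giving [a_5, a_4]ᵀ = [[512], [144]].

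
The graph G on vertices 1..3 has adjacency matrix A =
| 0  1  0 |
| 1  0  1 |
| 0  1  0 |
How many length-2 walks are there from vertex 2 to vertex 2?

2

The number of length-2 walks from vertex 2 to vertex 2 is entry (2,2) of A², where A is the adjacency matrix.
A² = [[1, 0, 1], [0, 2, 0], [1, 0, 1]]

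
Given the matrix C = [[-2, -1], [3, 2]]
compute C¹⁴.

C² = I (check: tr C = 0 and det C = -1), so C¹⁴ = I since 14 is even.

[[1, 0], [0, 1]]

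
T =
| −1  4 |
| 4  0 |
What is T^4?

[[305, −132], [−132, 272]]

T^2 = [[17, −4], [−4, 16]]
T^3 = [[−33, 68], [68, −16]]
T^4 = [[305, −132], [−132, 272]]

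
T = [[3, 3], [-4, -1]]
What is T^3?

T^2 = [[-3, 6], [-8, -11]]
T^3 = [[-33, -15], [20, -13]]

[[-33, -15], [20, -13]]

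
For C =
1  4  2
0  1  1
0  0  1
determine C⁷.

C = I + N where N = [[0, 4, 2], [0, 0, 1], [0, 0, 0]] is strictly upper-triangular, so N³ = 0.
(I + N)⁷ = I + 7·N + 21·N² = [[1, 28, 98], [0, 1, 7], [0, 0, 1]].

[[1, 28, 98], [0, 1, 7], [0, 0, 1]]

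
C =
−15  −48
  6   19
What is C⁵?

[[−1935, −5808], [726, 2179]]

tr C = 4 and det C = 3, so the characteristic polynomial is λ² − (4)λ + (3) with roots 3 and 1.
Eigenvectors give P = [[8, −3], [−3, 1]] with P⁻¹ = [[−1, −3], [−3, −8]], and C = P·diag(3, 1)·P⁻¹.
Then C⁵ = P·diag(243, 1)·P⁻¹ = [[1944, −3], [−729, 1]] · [[−1, −3], [−3, −8]] = [[−1935, −5808], [726, 2179]].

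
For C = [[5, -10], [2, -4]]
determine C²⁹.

C² = C (a projection; rank 1, trace 1), so C²⁹ = C.

[[5, -10], [2, -4]]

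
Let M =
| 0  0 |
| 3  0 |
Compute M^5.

[[0, 0], [0, 0]]

M is strictly triangular, hence nilpotent: M^2 = 0, so M^5 = 0.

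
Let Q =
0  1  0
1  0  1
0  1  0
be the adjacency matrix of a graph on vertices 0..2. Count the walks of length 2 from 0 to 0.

The number of length-2 walks from vertex 0 to vertex 0 is entry (0,0) of Q², where Q is the adjacency matrix.
Q² = [[1, 0, 1], [0, 2, 0], [1, 0, 1]]

1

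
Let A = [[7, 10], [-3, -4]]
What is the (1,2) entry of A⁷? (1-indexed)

tr A = 3 and det A = 2, so the characteristic polynomial is λ² − (3)λ + (2) with roots 2 and 1.
Eigenvectors give P = [[-2, -5], [1, 3]] with P⁻¹ = [[-3, -5], [1, 2]], and A = P·diag(2, 1)·P⁻¹.
Then A⁷ = P·diag(128, 1)·P⁻¹ = [[-256, -5], [128, 3]] · [[-3, -5], [1, 2]] = [[763, 1270], [-381, -634]].

1270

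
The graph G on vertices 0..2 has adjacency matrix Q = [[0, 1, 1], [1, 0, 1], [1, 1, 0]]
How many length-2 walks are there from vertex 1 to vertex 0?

1

The number of length-2 walks from vertex 1 to vertex 0 is entry (1,0) of Q², where Q is the adjacency matrix.
Q² = [[2, 1, 1], [1, 2, 1], [1, 1, 2]]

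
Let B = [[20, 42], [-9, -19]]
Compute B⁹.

tr B = 1 and det B = -2, so the characteristic polynomial is λ² − (1)λ + (-2) with roots 2 and -1.
Eigenvectors give P = [[7, 2], [-3, -1]] with P⁻¹ = [[1, 2], [-3, -7]], and B = P·diag(2, -1)·P⁻¹.
Then B⁹ = P·diag(512, -1)·P⁻¹ = [[3584, -2], [-1536, 1]] · [[1, 2], [-3, -7]] = [[3590, 7182], [-1539, -3079]].

[[3590, 7182], [-1539, -3079]]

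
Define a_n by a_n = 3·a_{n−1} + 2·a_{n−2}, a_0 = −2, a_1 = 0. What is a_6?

−556

With companion matrix B = [[3, 2], [1, 0]], [a_n, a_{n−1}]ᵀ = B·[a_{n−1}, a_{n−2}]ᵀ, so [a_6, a_5]ᵀ = B^5·[a_1, a_0]ᵀ.
B^5 = [[495, 278], [139, 78]], giving [a_6, a_5]ᵀ = [[−556], [−156]].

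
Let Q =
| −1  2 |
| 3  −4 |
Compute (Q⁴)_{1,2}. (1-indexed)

−290

Q² = [[7, −10], [−15, 22]]
Q³ = [[−37, 54], [81, −118]]
Q⁴ = [[199, −290], [−435, 634]]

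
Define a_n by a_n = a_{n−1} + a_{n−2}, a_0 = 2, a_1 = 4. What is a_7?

With companion matrix C = [[1, 1], [1, 0]], [a_n, a_{n−1}]ᵀ = C·[a_{n−1}, a_{n−2}]ᵀ, so [a_7, a_6]ᵀ = C^6·[a_1, a_0]ᵀ.
C^6 = [[13, 8], [8, 5]], giving [a_7, a_6]ᵀ = [[68], [42]].

68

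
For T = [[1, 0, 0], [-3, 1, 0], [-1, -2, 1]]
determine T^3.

T = I + N where N = [[0, 0, 0], [-3, 0, 0], [-1, -2, 0]] is strictly lower-triangular, so N^3 = 0.
(I + N)^3 = I + 3·N + 3·N^2 = [[1, 0, 0], [-9, 1, 0], [15, -6, 1]].

[[1, 0, 0], [-9, 1, 0], [15, -6, 1]]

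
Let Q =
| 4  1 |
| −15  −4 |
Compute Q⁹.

[[4, 1], [−15, −4]]

Q² = I (check: tr Q = 0 and det Q = −1), so Q⁹ = Q since 9 is odd.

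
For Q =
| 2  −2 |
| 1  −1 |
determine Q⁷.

Q² = Q (a projection; rank 1, trace 1), so Q⁷ = Q.

[[2, −2], [1, −1]]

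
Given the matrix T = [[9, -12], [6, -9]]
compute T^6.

tr T = 0 and det T = -9, so the characteristic polynomial is λ² − (0)λ + (-9) with roots 3 and -3.
Eigenvectors give P = [[2, -1], [1, -1]] with P⁻¹ = [[1, -1], [1, -2]], and T = P·diag(3, -3)·P⁻¹.
Then T^6 = P·diag(729, 729)·P⁻¹ = [[1458, -729], [729, -729]] · [[1, -1], [1, -2]] = [[729, 0], [0, 729]].

[[729, 0], [0, 729]]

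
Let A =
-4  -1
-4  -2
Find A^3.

A^2 = [[20, 6], [24, 8]]
A^3 = [[-104, -32], [-128, -40]]

[[-104, -32], [-128, -40]]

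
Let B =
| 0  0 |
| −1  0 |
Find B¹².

[[0, 0], [0, 0]]

B is strictly triangular, hence nilpotent: B² = 0, so B¹² = 0.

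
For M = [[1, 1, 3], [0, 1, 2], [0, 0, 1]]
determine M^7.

[[1, 7, 63], [0, 1, 14], [0, 0, 1]]

M = I + N where N = [[0, 1, 3], [0, 0, 2], [0, 0, 0]] is strictly upper-triangular, so N^3 = 0.
(I + N)^7 = I + 7·N + 21·N^2 = [[1, 7, 63], [0, 1, 14], [0, 0, 1]].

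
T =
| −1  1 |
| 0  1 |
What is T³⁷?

[[−1, 1], [0, 1]]

T² = I (check: tr T = 0 and det T = −1), so T³⁷ = T since 37 is odd.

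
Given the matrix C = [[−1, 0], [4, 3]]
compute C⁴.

tr C = 2 and det C = −3, so the characteristic polynomial is λ² − (2)λ + (−3) with roots 3 and −1.
Eigenvectors give P = [[0, −1], [−1, 1]] with P⁻¹ = [[−1, −1], [−1, 0]], and C = P·diag(3, −1)·P⁻¹.
Then C⁴ = P·diag(81, 1)·P⁻¹ = [[0, −1], [−81, 1]] · [[−1, −1], [−1, 0]] = [[1, 0], [80, 81]].

[[1, 0], [80, 81]]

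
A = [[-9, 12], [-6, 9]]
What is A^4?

tr A = 0 and det A = -9, so the characteristic polynomial is λ² − (0)λ + (-9) with roots 3 and -3.
Eigenvectors give P = [[1, -2], [1, -1]] with P⁻¹ = [[-1, 2], [-1, 1]], and A = P·diag(3, -3)·P⁻¹.
Then A^4 = P·diag(81, 81)·P⁻¹ = [[81, -162], [81, -81]] · [[-1, 2], [-1, 1]] = [[81, 0], [0, 81]].

[[81, 0], [0, 81]]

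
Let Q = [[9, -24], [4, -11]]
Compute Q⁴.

[[-159, 480], [-80, 241]]

tr Q = -2 and det Q = -3, so the characteristic polynomial is λ² − (-2)λ + (-3) with roots 1 and -3.
Eigenvectors give P = [[3, -2], [1, -1]] with P⁻¹ = [[1, -2], [1, -3]], and Q = P·diag(1, -3)·P⁻¹.
Then Q⁴ = P·diag(1, 81)·P⁻¹ = [[3, -162], [1, -81]] · [[1, -2], [1, -3]] = [[-159, 480], [-80, 241]].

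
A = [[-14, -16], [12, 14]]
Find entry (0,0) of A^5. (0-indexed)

-224

tr A = 0 and det A = -4, so the characteristic polynomial is λ² − (0)λ + (-4) with roots -2 and 2.
Eigenvectors give P = [[4, -1], [-3, 1]] with P⁻¹ = [[1, 1], [3, 4]], and A = P·diag(-2, 2)·P⁻¹.
Then A^5 = P·diag(-32, 32)·P⁻¹ = [[-128, -32], [96, 32]] · [[1, 1], [3, 4]] = [[-224, -256], [192, 224]].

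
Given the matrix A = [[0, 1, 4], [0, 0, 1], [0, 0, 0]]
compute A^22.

A is strictly triangular, hence nilpotent: A^3 = 0, so A^22 = 0.

[[0, 0, 0], [0, 0, 0], [0, 0, 0]]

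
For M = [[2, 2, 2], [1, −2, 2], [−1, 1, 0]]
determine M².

[[4, 2, 8], [−2, 8, −2], [−1, −4, 0]]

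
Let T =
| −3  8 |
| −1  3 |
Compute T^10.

T² = I (check: tr T = 0 and det T = −1), so T^10 = I since 10 is even.

[[1, 0], [0, 1]]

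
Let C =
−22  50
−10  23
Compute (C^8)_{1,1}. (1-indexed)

−24964

tr C = 1 and det C = −6, so the characteristic polynomial is λ² − (1)λ + (−6) with roots 3 and −2.
Eigenvectors give P = [[2, 5], [1, 2]] with P⁻¹ = [[−2, 5], [1, −2]], and C = P·diag(3, −2)·P⁻¹.
Then C^8 = P·diag(6561, 256)·P⁻¹ = [[13122, 1280], [6561, 512]] · [[−2, 5], [1, −2]] = [[−24964, 63050], [−12610, 31781]].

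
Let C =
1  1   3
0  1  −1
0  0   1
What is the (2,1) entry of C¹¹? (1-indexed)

C = I + N where N = [[0, 1, 3], [0, 0, −1], [0, 0, 0]] is strictly upper-triangular, so N³ = 0.
(I + N)¹¹ = I + 11·N + 55·N² = [[1, 11, −22], [0, 1, −11], [0, 0, 1]].

0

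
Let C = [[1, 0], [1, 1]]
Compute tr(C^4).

C = I + N where N = [[0, 0], [1, 0]] is strictly lower-triangular, so N^2 = 0.
(I + N)^4 = I + 4·N = [[1, 0], [4, 1]].

2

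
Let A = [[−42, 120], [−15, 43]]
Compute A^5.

[[−2232, 6600], [−825, 2443]]

tr A = 1 and det A = −6, so the characteristic polynomial is λ² − (1)λ + (−6) with roots 3 and −2.
Eigenvectors give P = [[−8, 3], [−3, 1]] with P⁻¹ = [[1, −3], [3, −8]], and A = P·diag(3, −2)·P⁻¹.
Then A^5 = P·diag(243, −32)·P⁻¹ = [[−1944, −96], [−729, −32]] · [[1, −3], [3, −8]] = [[−2232, 6600], [−825, 2443]].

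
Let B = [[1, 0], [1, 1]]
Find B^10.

[[1, 0], [10, 1]]

B = I + N where N = [[0, 0], [1, 0]] is strictly lower-triangular, so N^2 = 0.
(I + N)^10 = I + 10·N = [[1, 0], [10, 1]].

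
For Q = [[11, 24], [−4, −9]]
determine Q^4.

tr Q = 2 and det Q = −3, so the characteristic polynomial is λ² − (2)λ + (−3) with roots 3 and −1.
Eigenvectors give P = [[−3, −2], [1, 1]] with P⁻¹ = [[−1, −2], [1, 3]], and Q = P·diag(3, −1)·P⁻¹.
Then Q^4 = P·diag(81, 1)·P⁻¹ = [[−243, −2], [81, 1]] · [[−1, −2], [1, 3]] = [[241, 480], [−80, −159]].

[[241, 480], [−80, −159]]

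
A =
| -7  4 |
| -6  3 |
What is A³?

[[-79, 52], [-78, 51]]

tr A = -4 and det A = 3, so the characteristic polynomial is λ² − (-4)λ + (3) with roots -1 and -3.
Eigenvectors give P = [[2, -1], [3, -1]] with P⁻¹ = [[-1, 1], [-3, 2]], and A = P·diag(-1, -3)·P⁻¹.
Then A³ = P·diag(-1, -27)·P⁻¹ = [[-2, 27], [-3, 27]] · [[-1, 1], [-3, 2]] = [[-79, 52], [-78, 51]].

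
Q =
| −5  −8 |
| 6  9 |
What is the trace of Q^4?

82

tr Q = 4 and det Q = 3, so the characteristic polynomial is λ² − (4)λ + (3) with roots 3 and 1.
Eigenvectors give P = [[1, −4], [−1, 3]] with P⁻¹ = [[−3, −4], [−1, −1]], and Q = P·diag(3, 1)·P⁻¹.
Then Q^4 = P·diag(81, 1)·P⁻¹ = [[81, −4], [−81, 3]] · [[−3, −4], [−1, −1]] = [[−239, −320], [240, 321]].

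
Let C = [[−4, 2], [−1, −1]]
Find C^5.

tr C = −5 and det C = 6, so the characteristic polynomial is λ² − (−5)λ + (6) with roots −2 and −3.
Eigenvectors give P = [[−1, 2], [−1, 1]] with P⁻¹ = [[1, −2], [1, −1]], and C = P·diag(−2, −3)·P⁻¹.
Then C^5 = P·diag(−32, −243)·P⁻¹ = [[32, −486], [32, −243]] · [[1, −2], [1, −1]] = [[−454, 422], [−211, 179]].

[[−454, 422], [−211, 179]]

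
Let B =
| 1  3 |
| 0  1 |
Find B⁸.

[[1, 24], [0, 1]]

B = I + N where N = [[0, 3], [0, 0]] is strictly upper-triangular, so N² = 0.
(I + N)⁸ = I + 8·N = [[1, 24], [0, 1]].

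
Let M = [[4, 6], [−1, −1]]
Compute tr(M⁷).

tr M = 3 and det M = 2, so the characteristic polynomial is λ² − (3)λ + (2) with roots 1 and 2.
Eigenvectors give P = [[2, −3], [−1, 1]] with P⁻¹ = [[−1, −3], [−1, −2]], and M = P·diag(1, 2)·P⁻¹.
Then M⁷ = P·diag(1, 128)·P⁻¹ = [[2, −384], [−1, 128]] · [[−1, −3], [−1, −2]] = [[382, 762], [−127, −253]].

129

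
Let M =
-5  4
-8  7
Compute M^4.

tr M = 2 and det M = -3, so the characteristic polynomial is λ² − (2)λ + (-3) with roots -1 and 3.
Eigenvectors give P = [[1, -1], [1, -2]] with P⁻¹ = [[2, -1], [1, -1]], and M = P·diag(-1, 3)·P⁻¹.
Then M^4 = P·diag(1, 81)·P⁻¹ = [[1, -81], [1, -162]] · [[2, -1], [1, -1]] = [[-79, 80], [-160, 161]].

[[-79, 80], [-160, 161]]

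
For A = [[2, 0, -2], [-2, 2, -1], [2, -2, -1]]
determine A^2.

[[0, 4, -2], [-10, 6, 3], [6, -2, -1]]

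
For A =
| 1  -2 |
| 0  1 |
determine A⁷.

A = I + N where N = [[0, -2], [0, 0]] is strictly upper-triangular, so N² = 0.
(I + N)⁷ = I + 7·N = [[1, -14], [0, 1]].

[[1, -14], [0, 1]]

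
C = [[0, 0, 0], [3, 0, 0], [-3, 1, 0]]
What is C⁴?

[[0, 0, 0], [0, 0, 0], [0, 0, 0]]

C is strictly triangular, hence nilpotent: C³ = 0, so C⁴ = 0.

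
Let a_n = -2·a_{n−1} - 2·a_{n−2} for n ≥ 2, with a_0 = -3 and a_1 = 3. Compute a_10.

With companion matrix C = [[-2, -2], [1, 0]], [a_n, a_{n−1}]ᵀ = C·[a_{n−1}, a_{n−2}]ᵀ, so [a_10, a_9]ᵀ = C⁹·[a_1, a_0]ᵀ.
C⁹ = [[-32, -32], [16, 0]], giving [a_10, a_9]ᵀ = [[0], [48]].

0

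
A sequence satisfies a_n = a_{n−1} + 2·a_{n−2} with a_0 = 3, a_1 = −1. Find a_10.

With companion matrix C = [[1, 2], [1, 0]], [a_n, a_{n−1}]ᵀ = C·[a_{n−1}, a_{n−2}]ᵀ, so [a_10, a_9]ᵀ = C⁹·[a_1, a_0]ᵀ.
C⁹ = [[341, 342], [171, 170]], giving [a_10, a_9]ᵀ = [[685], [339]].

685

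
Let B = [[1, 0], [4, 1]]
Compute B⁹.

B = I + N where N = [[0, 0], [4, 0]] is strictly lower-triangular, so N² = 0.
(I + N)⁹ = I + 9·N = [[1, 0], [36, 1]].

[[1, 0], [36, 1]]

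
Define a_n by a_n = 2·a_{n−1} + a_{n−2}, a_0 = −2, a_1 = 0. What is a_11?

−4756

With companion matrix B = [[2, 1], [1, 0]], [a_n, a_{n−1}]ᵀ = B·[a_{n−1}, a_{n−2}]ᵀ, so [a_11, a_10]ᵀ = B¹⁰·[a_1, a_0]ᵀ.
B¹⁰ = [[5741, 2378], [2378, 985]], giving [a_11, a_10]ᵀ = [[−4756], [−1970]].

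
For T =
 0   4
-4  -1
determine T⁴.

[[240, 124], [-124, 209]]

T² = [[-16, -4], [4, -15]]
T³ = [[16, -60], [60, 31]]
T⁴ = [[240, 124], [-124, 209]]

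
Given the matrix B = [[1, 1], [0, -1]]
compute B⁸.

B² = I (check: tr B = 0 and det B = -1), so B⁸ = I since 8 is even.

[[1, 0], [0, 1]]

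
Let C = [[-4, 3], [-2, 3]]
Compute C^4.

C^2 = [[10, -3], [2, 3]]
C^3 = [[-34, 21], [-14, 15]]
C^4 = [[94, -39], [26, 3]]

[[94, -39], [26, 3]]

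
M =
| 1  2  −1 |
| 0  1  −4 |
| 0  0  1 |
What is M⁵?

[[1, 10, −85], [0, 1, −20], [0, 0, 1]]

M = I + N where N = [[0, 2, −1], [0, 0, −4], [0, 0, 0]] is strictly upper-triangular, so N³ = 0.
(I + N)⁵ = I + 5·N + 10·N² = [[1, 10, −85], [0, 1, −20], [0, 0, 1]].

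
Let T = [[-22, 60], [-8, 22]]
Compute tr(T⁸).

tr T = 0 and det T = -4, so the characteristic polynomial is λ² − (0)λ + (-4) with roots 2 and -2.
Eigenvectors give P = [[-5, -3], [-2, -1]] with P⁻¹ = [[1, -3], [-2, 5]], and T = P·diag(2, -2)·P⁻¹.
Then T⁸ = P·diag(256, 256)·P⁻¹ = [[-1280, -768], [-512, -256]] · [[1, -3], [-2, 5]] = [[256, 0], [0, 256]].

512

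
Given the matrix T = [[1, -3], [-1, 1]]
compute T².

[[4, -6], [-2, 4]]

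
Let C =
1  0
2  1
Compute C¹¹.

[[1, 0], [22, 1]]

C = I + N where N = [[0, 0], [2, 0]] is strictly lower-triangular, so N² = 0.
(I + N)¹¹ = I + 11·N = [[1, 0], [22, 1]].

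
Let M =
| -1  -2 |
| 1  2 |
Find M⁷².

[[-1, -2], [1, 2]]

M² = M (a projection; rank 1, trace 1), so M⁷² = M.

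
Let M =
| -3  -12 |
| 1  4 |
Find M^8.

[[-3, -12], [1, 4]]

M² = M (a projection; rank 1, trace 1), so M^8 = M.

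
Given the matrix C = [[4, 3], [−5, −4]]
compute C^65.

C² = I (check: tr C = 0 and det C = −1), so C^65 = C since 65 is odd.

[[4, 3], [−5, −4]]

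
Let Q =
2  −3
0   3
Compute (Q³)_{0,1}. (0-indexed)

−57

Q² = [[4, −15], [0, 9]]
Q³ = [[8, −57], [0, 27]]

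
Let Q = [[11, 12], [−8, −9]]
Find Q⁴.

tr Q = 2 and det Q = −3, so the characteristic polynomial is λ² − (2)λ + (−3) with roots 3 and −1.
Eigenvectors give P = [[3, −1], [−2, 1]] with P⁻¹ = [[1, 1], [2, 3]], and Q = P·diag(3, −1)·P⁻¹.
Then Q⁴ = P·diag(81, 1)·P⁻¹ = [[243, −1], [−162, 1]] · [[1, 1], [2, 3]] = [[241, 240], [−160, −159]].

[[241, 240], [−160, −159]]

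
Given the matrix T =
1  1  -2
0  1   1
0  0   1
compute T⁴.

T = I + N where N = [[0, 1, -2], [0, 0, 1], [0, 0, 0]] is strictly upper-triangular, so N³ = 0.
(I + N)⁴ = I + 4·N + 6·N² = [[1, 4, -2], [0, 1, 4], [0, 0, 1]].

[[1, 4, -2], [0, 1, 4], [0, 0, 1]]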